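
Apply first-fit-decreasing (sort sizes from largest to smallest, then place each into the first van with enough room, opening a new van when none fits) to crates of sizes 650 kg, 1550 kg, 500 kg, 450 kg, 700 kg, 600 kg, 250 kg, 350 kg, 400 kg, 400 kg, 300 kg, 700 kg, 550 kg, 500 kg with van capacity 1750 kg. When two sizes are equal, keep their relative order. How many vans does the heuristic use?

Sorted descending: 1550, 700, 700, 650, 600, 550, 500, 500, 450, 400, 400, 350, 300, 250.
  1550 → van 1 (new)  [load 1550/1750]
  700 → van 2 (new)  [load 700/1750]
  700 → van 2  [load 1400/1750]
  650 → van 3 (new)  [load 650/1750]
  600 → van 3  [load 1250/1750]
  550 → van 4 (new)  [load 550/1750]
  500 → van 3  [load 1750/1750]
  500 → van 4  [load 1050/1750]
  450 → van 4  [load 1500/1750]
  400 → van 5 (new)  [load 400/1750]
  400 → van 5  [load 800/1750]
  350 → van 2  [load 1750/1750]
  300 → van 5  [load 1100/1750]
  250 → van 4  [load 1750/1750]
5 vans opened.

5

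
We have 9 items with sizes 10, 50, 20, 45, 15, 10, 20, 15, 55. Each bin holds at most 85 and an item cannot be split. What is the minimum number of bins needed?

Total = 55 + 50 + 45 + 20 + 20 + 15 + 15 + 10 + 10 = 240.
Lower bound: ⌈240/85⌉ = 3 bins.
A packing using 3 bins:
  bin 1: 55 + 20 + 10 = 85
  bin 2: 50 + 20 + 15 = 85
  bin 3: 45 + 15 + 10 = 70
This matches the lower bound, so 3 is optimal.

3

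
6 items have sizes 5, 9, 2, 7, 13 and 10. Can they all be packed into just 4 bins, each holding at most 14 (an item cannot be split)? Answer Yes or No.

A valid assignment using 4 bins:
  bin 1: 13 = 13
  bin 2: 10 + 2 = 12
  bin 3: 9 + 5 = 14
  bin 4: 7 = 7
Every load is within 14, so 4 bins suffice.

Yes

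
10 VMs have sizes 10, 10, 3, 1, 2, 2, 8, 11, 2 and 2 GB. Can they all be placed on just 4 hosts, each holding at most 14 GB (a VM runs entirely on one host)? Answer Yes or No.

A valid assignment using 4 hosts:
  host 1: 11 + 3 = 14
  host 2: 10 + 2 + 2 = 14
  host 3: 10 + 2 + 2 = 14
  host 4: 8 + 1 = 9
Every load is within 14 GB, so 4 hosts suffice.

Yes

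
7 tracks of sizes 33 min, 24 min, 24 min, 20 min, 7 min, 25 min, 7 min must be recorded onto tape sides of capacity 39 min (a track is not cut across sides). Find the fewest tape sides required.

5

Total = 33 + 25 + 24 + 24 + 20 + 7 + 7 = 140 min.
Lower bound: ⌈140/39⌉ = 4 tape sides.
Also, 5 tracks each exceed 39/2 min, and no two of those can share a side, so at least 5 tape sides are needed.
A packing using 5 tape sides:
  side 1: 33 = 33
  side 2: 25 + 7 + 7 = 39
  side 3: 24 = 24
  side 4: 24 = 24
  side 5: 20 = 20
This matches the lower bound, so 5 is optimal.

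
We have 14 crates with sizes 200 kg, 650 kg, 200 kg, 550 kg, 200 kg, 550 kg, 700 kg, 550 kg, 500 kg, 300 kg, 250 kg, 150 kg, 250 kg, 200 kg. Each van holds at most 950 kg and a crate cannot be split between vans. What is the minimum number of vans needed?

Total = 700 + 650 + 550 + 550 + 550 + 500 + 300 + 250 + 250 + 200 + 200 + 200 + 200 + 150 = 5250 kg.
Lower bound: ⌈5250/950⌉ = 6 vans.
A packing using 6 vans:
  van 1: 700 + 250 = 950
  van 2: 650 + 300 = 950
  van 3: 550 + 250 + 150 = 950
  van 4: 550 + 200 + 200 = 950
  van 5: 550 + 200 + 200 = 950
  van 6: 500 = 500
This matches the lower bound, so 6 is optimal.

6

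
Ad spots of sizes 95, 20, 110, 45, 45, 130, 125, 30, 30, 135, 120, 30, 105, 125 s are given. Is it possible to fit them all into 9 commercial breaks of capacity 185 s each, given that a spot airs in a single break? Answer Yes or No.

A valid assignment using 8 commercial breaks:
  break 1: 135 + 45 = 180
  break 2: 130 + 45 = 175
  break 3: 125 + 30 + 30 = 185
  break 4: 125 + 30 + 20 = 175
  break 5: 120 = 120
  break 6: 110 = 110
  break 7: 105 = 105
  break 8: 95 = 95
That uses only 8 ≤ 9, so 9 commercial breaks are enough.

Yes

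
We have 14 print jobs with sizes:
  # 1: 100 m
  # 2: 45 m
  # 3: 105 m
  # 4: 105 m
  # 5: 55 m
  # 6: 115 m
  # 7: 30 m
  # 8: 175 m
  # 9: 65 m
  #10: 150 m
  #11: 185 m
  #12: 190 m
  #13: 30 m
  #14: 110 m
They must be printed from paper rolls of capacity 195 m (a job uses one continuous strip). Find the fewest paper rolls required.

9

Total = 190 + 185 + 175 + 150 + 115 + 110 + 105 + 105 + 100 + 65 + 55 + 45 + 30 + 30 = 1460 m.
Lower bound: ⌈1460/195⌉ = 8 paper rolls.
Also, 9 print jobs each exceed 195/2 m, and no two of those can share a roll, so at least 9 paper rolls are needed.
A packing using 9 paper rolls:
  roll 1: 190 = 190
  roll 2: 185 = 185
  roll 3: 175 = 175
  roll 4: 150 + 45 = 195
  roll 5: 115 + 65 = 180
  roll 6: 110 + 55 + 30 = 195
  roll 7: 105 + 30 = 135
  roll 8: 105 = 105
  roll 9: 100 = 100
This matches the lower bound, so 9 is optimal.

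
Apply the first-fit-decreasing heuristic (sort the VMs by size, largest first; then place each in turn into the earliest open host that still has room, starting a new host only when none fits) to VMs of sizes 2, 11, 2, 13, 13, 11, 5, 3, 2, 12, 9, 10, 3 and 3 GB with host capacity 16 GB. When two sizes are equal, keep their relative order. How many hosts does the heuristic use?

7

Sorted descending: 13, 13, 12, 11, 11, 10, 9, 5, 3, 3, 3, 2, 2, 2.
  13 → host 1 (new)  [load 13/16]
  13 → host 2 (new)  [load 13/16]
  12 → host 3 (new)  [load 12/16]
  11 → host 4 (new)  [load 11/16]
  11 → host 5 (new)  [load 11/16]
  10 → host 6 (new)  [load 10/16]
  9 → host 7 (new)  [load 9/16]
  5 → host 4  [load 16/16]
  3 → host 1  [load 16/16]
  3 → host 2  [load 16/16]
  3 → host 3  [load 15/16]
  2 → host 5  [load 13/16]
  2 → host 5  [load 15/16]
  2 → host 6  [load 12/16]
7 hosts opened.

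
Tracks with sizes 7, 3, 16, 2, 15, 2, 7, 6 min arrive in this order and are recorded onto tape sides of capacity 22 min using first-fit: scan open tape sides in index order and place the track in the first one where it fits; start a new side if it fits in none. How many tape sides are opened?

  7 → side 1 (new)  [load 7/22]
  3 → side 1  [load 10/22]
  16 → side 2 (new)  [load 16/22]
  2 → side 1  [load 12/22]
  15 → side 3 (new)  [load 15/22]
  2 → side 1  [load 14/22]
  7 → side 1  [load 21/22]
  6 → side 2  [load 22/22]
3 tape sides opened.

3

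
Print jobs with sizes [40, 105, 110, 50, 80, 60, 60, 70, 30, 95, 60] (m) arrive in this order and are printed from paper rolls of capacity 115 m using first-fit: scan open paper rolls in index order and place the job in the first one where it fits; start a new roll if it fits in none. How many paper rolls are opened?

9

  40 → roll 1 (new)  [load 40/115]
  105 → roll 2 (new)  [load 105/115]
  110 → roll 3 (new)  [load 110/115]
  50 → roll 1  [load 90/115]
  80 → roll 4 (new)  [load 80/115]
  60 → roll 5 (new)  [load 60/115]
  60 → roll 6 (new)  [load 60/115]
  70 → roll 7 (new)  [load 70/115]
  30 → roll 4  [load 110/115]
  95 → roll 8 (new)  [load 95/115]
  60 → roll 9 (new)  [load 60/115]
9 paper rolls opened.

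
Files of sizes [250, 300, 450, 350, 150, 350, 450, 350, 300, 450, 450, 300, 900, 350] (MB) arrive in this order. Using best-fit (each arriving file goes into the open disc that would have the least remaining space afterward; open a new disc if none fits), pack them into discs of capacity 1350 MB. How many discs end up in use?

5

  250 → disc 1 (new)  [load 250/1350]
  300 → disc 1  [load 550/1350]
  450 → disc 1  [load 1000/1350]
  350 → disc 1  [load 1350/1350]
  150 → disc 2 (new)  [load 150/1350]
  350 → disc 2  [load 500/1350]
  450 → disc 2  [load 950/1350]
  350 → disc 2  [load 1300/1350]
  300 → disc 3 (new)  [load 300/1350]
  450 → disc 3  [load 750/1350]
  450 → disc 3  [load 1200/1350]
  300 → disc 4 (new)  [load 300/1350]
  900 → disc 4  [load 1200/1350]
  350 → disc 5 (new)  [load 350/1350]
5 discs opened.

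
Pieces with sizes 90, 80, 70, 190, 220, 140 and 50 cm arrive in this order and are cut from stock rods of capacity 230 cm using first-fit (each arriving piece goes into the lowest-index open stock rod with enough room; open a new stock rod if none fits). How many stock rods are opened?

  90 → stock rod 1 (new)  [load 90/230]
  80 → stock rod 1  [load 170/230]
  70 → stock rod 2 (new)  [load 70/230]
  190 → stock rod 3 (new)  [load 190/230]
  220 → stock rod 4 (new)  [load 220/230]
  140 → stock rod 2  [load 210/230]
  50 → stock rod 1  [load 220/230]
4 stock rods opened.

4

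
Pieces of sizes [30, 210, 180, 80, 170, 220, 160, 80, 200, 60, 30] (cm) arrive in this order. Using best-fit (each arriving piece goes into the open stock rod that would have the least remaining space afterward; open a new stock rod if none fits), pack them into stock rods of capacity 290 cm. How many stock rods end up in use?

  30 → stock rod 1 (new)  [load 30/290]
  210 → stock rod 1  [load 240/290]
  180 → stock rod 2 (new)  [load 180/290]
  80 → stock rod 2  [load 260/290]
  170 → stock rod 3 (new)  [load 170/290]
  220 → stock rod 4 (new)  [load 220/290]
  160 → stock rod 5 (new)  [load 160/290]
  80 → stock rod 3  [load 250/290]
  200 → stock rod 6 (new)  [load 200/290]
  60 → stock rod 4  [load 280/290]
  30 → stock rod 2  [load 290/290]
6 stock rods opened.

6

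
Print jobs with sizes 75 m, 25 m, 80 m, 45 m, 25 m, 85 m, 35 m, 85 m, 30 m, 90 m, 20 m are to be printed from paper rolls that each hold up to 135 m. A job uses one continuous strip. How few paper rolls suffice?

5

Total = 90 + 85 + 85 + 80 + 75 + 45 + 35 + 30 + 25 + 25 + 20 = 595 m.
Lower bound: ⌈595/135⌉ = 5 paper rolls.
A packing using 5 paper rolls:
  roll 1: 90 + 45 = 135
  roll 2: 85 + 35 = 120
  roll 3: 85 + 30 + 20 = 135
  roll 4: 80 + 25 + 25 = 130
  roll 5: 75 = 75
This matches the lower bound, so 5 is optimal.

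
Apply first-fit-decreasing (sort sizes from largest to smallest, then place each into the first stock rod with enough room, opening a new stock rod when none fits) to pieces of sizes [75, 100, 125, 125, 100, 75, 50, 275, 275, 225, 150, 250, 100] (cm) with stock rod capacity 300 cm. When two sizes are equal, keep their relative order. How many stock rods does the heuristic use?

Sorted descending: 275, 275, 250, 225, 150, 125, 125, 100, 100, 100, 75, 75, 50.
  275 → stock rod 1 (new)  [load 275/300]
  275 → stock rod 2 (new)  [load 275/300]
  250 → stock rod 3 (new)  [load 250/300]
  225 → stock rod 4 (new)  [load 225/300]
  150 → stock rod 5 (new)  [load 150/300]
  125 → stock rod 5  [load 275/300]
  125 → stock rod 6 (new)  [load 125/300]
  100 → stock rod 6  [load 225/300]
  100 → stock rod 7 (new)  [load 100/300]
  100 → stock rod 7  [load 200/300]
  75 → stock rod 4  [load 300/300]
  75 → stock rod 6  [load 300/300]
  50 → stock rod 3  [load 300/300]
7 stock rods opened.

7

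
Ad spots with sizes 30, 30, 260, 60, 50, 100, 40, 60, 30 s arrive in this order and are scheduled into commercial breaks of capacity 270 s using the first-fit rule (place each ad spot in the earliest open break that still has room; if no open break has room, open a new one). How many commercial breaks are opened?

3

  30 → break 1 (new)  [load 30/270]
  30 → break 1  [load 60/270]
  260 → break 2 (new)  [load 260/270]
  60 → break 1  [load 120/270]
  50 → break 1  [load 170/270]
  100 → break 1  [load 270/270]
  40 → break 3 (new)  [load 40/270]
  60 → break 3  [load 100/270]
  30 → break 3  [load 130/270]
3 commercial breaks opened.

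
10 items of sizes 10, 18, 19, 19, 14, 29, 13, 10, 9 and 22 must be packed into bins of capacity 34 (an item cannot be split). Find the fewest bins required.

6

Total = 29 + 22 + 19 + 19 + 18 + 14 + 13 + 10 + 10 + 9 = 163.
Lower bound: ⌈163/34⌉ = 5 bins.
A packing using 6 bins:
  bin 1: 29 = 29
  bin 2: 22 + 10 = 32
  bin 3: 19 + 14 = 33
  bin 4: 19 + 13 = 32
  bin 5: 18 + 10 = 28
  bin 6: 9 = 9
No arrangement into 5 bins stays within capacity, so 6 is optimal.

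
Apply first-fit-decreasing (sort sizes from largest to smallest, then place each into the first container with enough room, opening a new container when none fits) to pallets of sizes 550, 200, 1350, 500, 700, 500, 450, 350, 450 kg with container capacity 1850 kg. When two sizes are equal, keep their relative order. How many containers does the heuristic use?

Sorted descending: 1350, 700, 550, 500, 500, 450, 450, 350, 200.
  1350 → container 1 (new)  [load 1350/1850]
  700 → container 2 (new)  [load 700/1850]
  550 → container 2  [load 1250/1850]
  500 → container 1  [load 1850/1850]
  500 → container 2  [load 1750/1850]
  450 → container 3 (new)  [load 450/1850]
  450 → container 3  [load 900/1850]
  350 → container 3  [load 1250/1850]
  200 → container 3  [load 1450/1850]
3 containers opened.

3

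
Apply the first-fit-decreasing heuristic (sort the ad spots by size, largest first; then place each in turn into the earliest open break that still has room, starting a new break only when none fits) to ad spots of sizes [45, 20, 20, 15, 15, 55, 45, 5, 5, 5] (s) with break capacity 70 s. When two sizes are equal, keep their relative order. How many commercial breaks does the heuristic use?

4

Sorted descending: 55, 45, 45, 20, 20, 15, 15, 5, 5, 5.
  55 → break 1 (new)  [load 55/70]
  45 → break 2 (new)  [load 45/70]
  45 → break 3 (new)  [load 45/70]
  20 → break 2  [load 65/70]
  20 → break 3  [load 65/70]
  15 → break 1  [load 70/70]
  15 → break 4 (new)  [load 15/70]
  5 → break 2  [load 70/70]
  5 → break 3  [load 70/70]
  5 → break 4  [load 20/70]
4 commercial breaks opened.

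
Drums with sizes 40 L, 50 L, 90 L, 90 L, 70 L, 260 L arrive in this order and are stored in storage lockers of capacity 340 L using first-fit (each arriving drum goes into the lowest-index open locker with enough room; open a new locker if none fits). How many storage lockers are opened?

  40 → locker 1 (new)  [load 40/340]
  50 → locker 1  [load 90/340]
  90 → locker 1  [load 180/340]
  90 → locker 1  [load 270/340]
  70 → locker 1  [load 340/340]
  260 → locker 2 (new)  [load 260/340]
2 storage lockers opened.

2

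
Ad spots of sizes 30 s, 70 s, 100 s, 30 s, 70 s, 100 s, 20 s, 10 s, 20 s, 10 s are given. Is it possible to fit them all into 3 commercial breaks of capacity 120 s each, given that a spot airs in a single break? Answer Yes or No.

No

Total = 460 s; ⌈460/120⌉ = 4.
At least 4 commercial breaks are required, but only 3 are allowed.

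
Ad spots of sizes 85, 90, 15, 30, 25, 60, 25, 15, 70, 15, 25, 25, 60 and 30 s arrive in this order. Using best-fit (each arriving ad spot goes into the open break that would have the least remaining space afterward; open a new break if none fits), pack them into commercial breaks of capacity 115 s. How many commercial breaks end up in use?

6

  85 → break 1 (new)  [load 85/115]
  90 → break 2 (new)  [load 90/115]
  15 → break 2  [load 105/115]
  30 → break 1  [load 115/115]
  25 → break 3 (new)  [load 25/115]
  60 → break 3  [load 85/115]
  25 → break 3  [load 110/115]
  15 → break 4 (new)  [load 15/115]
  70 → break 4  [load 85/115]
  15 → break 4  [load 100/115]
  25 → break 5 (new)  [load 25/115]
  25 → break 5  [load 50/115]
  60 → break 5  [load 110/115]
  30 → break 6 (new)  [load 30/115]
6 commercial breaks opened.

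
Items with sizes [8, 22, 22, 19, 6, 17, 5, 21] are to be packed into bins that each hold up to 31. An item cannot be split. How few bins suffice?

Total = 22 + 22 + 21 + 19 + 17 + 8 + 6 + 5 = 120.
Lower bound: ⌈120/31⌉ = 4 bins.
Also, 5 items each exceed 31/2, and no two of those can share a bin, so at least 5 bins are needed.
A packing using 5 bins:
  bin 1: 22 + 8 = 30
  bin 2: 22 + 6 = 28
  bin 3: 21 + 5 = 26
  bin 4: 19 = 19
  bin 5: 17 = 17
This matches the lower bound, so 5 is optimal.

5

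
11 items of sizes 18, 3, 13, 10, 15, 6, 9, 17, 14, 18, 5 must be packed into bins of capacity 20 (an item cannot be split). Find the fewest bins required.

Total = 18 + 18 + 17 + 15 + 14 + 13 + 10 + 9 + 6 + 5 + 3 = 128.
Lower bound: ⌈128/20⌉ = 7 bins.
A packing using 7 bins:
  bin 1: 18 = 18
  bin 2: 18 = 18
  bin 3: 17 + 3 = 20
  bin 4: 15 + 5 = 20
  bin 5: 14 + 6 = 20
  bin 6: 13 = 13
  bin 7: 10 + 9 = 19
This matches the lower bound, so 7 is optimal.

7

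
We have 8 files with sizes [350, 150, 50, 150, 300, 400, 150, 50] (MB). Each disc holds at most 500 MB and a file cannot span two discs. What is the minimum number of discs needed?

4

Total = 400 + 350 + 300 + 150 + 150 + 150 + 50 + 50 = 1600 MB.
Lower bound: ⌈1600/500⌉ = 4 discs.
A packing using 4 discs:
  disc 1: 400 + 50 + 50 = 500
  disc 2: 350 + 150 = 500
  disc 3: 300 + 150 = 450
  disc 4: 150 = 150
This matches the lower bound, so 4 is optimal.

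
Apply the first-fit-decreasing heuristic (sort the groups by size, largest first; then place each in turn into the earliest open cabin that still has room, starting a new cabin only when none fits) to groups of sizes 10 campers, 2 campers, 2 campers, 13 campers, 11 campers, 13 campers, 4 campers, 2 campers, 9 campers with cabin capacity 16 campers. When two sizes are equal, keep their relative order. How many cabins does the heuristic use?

Sorted descending: 13, 13, 11, 10, 9, 4, 2, 2, 2.
  13 → cabin 1 (new)  [load 13/16]
  13 → cabin 2 (new)  [load 13/16]
  11 → cabin 3 (new)  [load 11/16]
  10 → cabin 4 (new)  [load 10/16]
  9 → cabin 5 (new)  [load 9/16]
  4 → cabin 3  [load 15/16]
  2 → cabin 1  [load 15/16]
  2 → cabin 2  [load 15/16]
  2 → cabin 4  [load 12/16]
5 cabins opened.

5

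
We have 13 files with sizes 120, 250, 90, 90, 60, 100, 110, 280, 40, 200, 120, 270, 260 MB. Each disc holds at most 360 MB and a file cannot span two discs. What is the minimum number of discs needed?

Total = 280 + 270 + 260 + 250 + 200 + 120 + 120 + 110 + 100 + 90 + 90 + 60 + 40 = 1990 MB.
Lower bound: ⌈1990/360⌉ = 6 discs.
A packing using 6 discs:
  disc 1: 280 + 60 = 340
  disc 2: 270 + 90 = 360
  disc 3: 260 + 100 = 360
  disc 4: 250 + 110 = 360
  disc 5: 200 + 120 + 40 = 360
  disc 6: 120 + 90 = 210
This matches the lower bound, so 6 is optimal.

6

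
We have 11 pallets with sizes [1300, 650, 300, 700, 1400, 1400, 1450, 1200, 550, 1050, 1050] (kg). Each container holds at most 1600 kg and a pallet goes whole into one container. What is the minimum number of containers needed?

8

Total = 1450 + 1400 + 1400 + 1300 + 1200 + 1050 + 1050 + 700 + 650 + 550 + 300 = 11050 kg.
Lower bound: ⌈11050/1600⌉ = 7 containers.
A packing using 8 containers:
  container 1: 1450 = 1450
  container 2: 1400 = 1400
  container 3: 1400 = 1400
  container 4: 1300 + 300 = 1600
  container 5: 1200 = 1200
  container 6: 1050 + 550 = 1600
  container 7: 1050 = 1050
  container 8: 700 + 650 = 1350
No arrangement into 7 containers stays within capacity, so 8 is optimal.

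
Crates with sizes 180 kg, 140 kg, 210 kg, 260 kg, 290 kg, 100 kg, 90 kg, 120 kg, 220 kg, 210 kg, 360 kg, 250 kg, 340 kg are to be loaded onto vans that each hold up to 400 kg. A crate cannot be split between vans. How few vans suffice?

Total = 360 + 340 + 290 + 260 + 250 + 220 + 210 + 210 + 180 + 140 + 120 + 100 + 90 = 2770 kg.
Lower bound: ⌈2770/400⌉ = 7 vans.
Also, 8 crates each exceed 200 kg, and no two of those can share a van, so at least 8 vans are needed.
A packing using 8 vans:
  van 1: 360 = 360
  van 2: 340 = 340
  van 3: 290 + 100 = 390
  van 4: 260 + 140 = 400
  van 5: 250 + 120 = 370
  van 6: 220 + 180 = 400
  van 7: 210 + 90 = 300
  van 8: 210 = 210
This matches the lower bound, so 8 is optimal.

8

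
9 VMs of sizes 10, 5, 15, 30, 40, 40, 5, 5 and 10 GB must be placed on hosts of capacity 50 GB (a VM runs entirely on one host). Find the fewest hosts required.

Total = 40 + 40 + 30 + 15 + 10 + 10 + 5 + 5 + 5 = 160 GB.
Lower bound: ⌈160/50⌉ = 4 hosts.
A packing using 4 hosts:
  host 1: 40 + 10 = 50
  host 2: 40 + 10 = 50
  host 3: 30 + 15 + 5 = 50
  host 4: 5 + 5 = 10
This matches the lower bound, so 4 is optimal.

4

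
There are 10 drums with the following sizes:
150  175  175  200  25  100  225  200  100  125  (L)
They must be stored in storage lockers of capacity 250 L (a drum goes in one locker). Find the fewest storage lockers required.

7

Total = 225 + 200 + 200 + 175 + 175 + 150 + 125 + 100 + 100 + 25 = 1475 L.
Lower bound: ⌈1475/250⌉ = 6 storage lockers.
A packing using 7 storage lockers:
  locker 1: 225 + 25 = 250
  locker 2: 200 = 200
  locker 3: 200 = 200
  locker 4: 175 = 175
  locker 5: 175 = 175
  locker 6: 150 + 100 = 250
  locker 7: 125 + 100 = 225
No arrangement into 6 storage lockers stays within capacity, so 7 is optimal.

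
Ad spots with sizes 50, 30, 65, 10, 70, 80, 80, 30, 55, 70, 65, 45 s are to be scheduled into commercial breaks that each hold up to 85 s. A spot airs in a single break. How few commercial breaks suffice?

9

Total = 80 + 80 + 70 + 70 + 65 + 65 + 55 + 50 + 45 + 30 + 30 + 10 = 650 s.
Lower bound: ⌈650/85⌉ = 8 commercial breaks.
Also, 9 ad spots each exceed 85/2 s, and no two of those can share a break, so at least 9 commercial breaks are needed.
A packing using 9 commercial breaks:
  break 1: 80 = 80
  break 2: 80 = 80
  break 3: 70 + 10 = 80
  break 4: 70 = 70
  break 5: 65 = 65
  break 6: 65 = 65
  break 7: 55 + 30 = 85
  break 8: 50 + 30 = 80
  break 9: 45 = 45
This matches the lower bound, so 9 is optimal.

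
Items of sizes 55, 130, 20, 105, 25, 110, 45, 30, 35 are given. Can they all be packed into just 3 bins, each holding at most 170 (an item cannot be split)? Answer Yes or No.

No

Total = 555; ⌈555/170⌉ = 4.
At least 4 bins are required, but only 3 are allowed.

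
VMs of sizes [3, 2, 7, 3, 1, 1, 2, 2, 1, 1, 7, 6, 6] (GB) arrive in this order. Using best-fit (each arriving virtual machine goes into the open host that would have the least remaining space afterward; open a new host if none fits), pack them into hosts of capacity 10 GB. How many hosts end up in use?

  3 → host 1 (new)  [load 3/10]
  2 → host 1  [load 5/10]
  7 → host 2 (new)  [load 7/10]
  3 → host 2  [load 10/10]
  1 → host 1  [load 6/10]
  1 → host 1  [load 7/10]
  2 → host 1  [load 9/10]
  2 → host 3 (new)  [load 2/10]
  1 → host 1  [load 10/10]
  1 → host 3  [load 3/10]
  7 → host 3  [load 10/10]
  6 → host 4 (new)  [load 6/10]
  6 → host 5 (new)  [load 6/10]
5 hosts opened.

5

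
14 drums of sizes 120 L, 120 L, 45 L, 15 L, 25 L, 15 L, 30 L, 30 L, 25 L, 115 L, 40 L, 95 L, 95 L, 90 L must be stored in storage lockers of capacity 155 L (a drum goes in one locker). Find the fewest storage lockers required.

6

Total = 120 + 120 + 115 + 95 + 95 + 90 + 45 + 40 + 30 + 30 + 25 + 25 + 15 + 15 = 860 L.
Lower bound: ⌈860/155⌉ = 6 storage lockers.
A packing using 6 storage lockers:
  locker 1: 120 + 30 = 150
  locker 2: 120 + 30 = 150
  locker 3: 115 + 40 = 155
  locker 4: 95 + 45 + 15 = 155
  locker 5: 95 + 25 + 25 = 145
  locker 6: 90 + 15 = 105
This matches the lower bound, so 6 is optimal.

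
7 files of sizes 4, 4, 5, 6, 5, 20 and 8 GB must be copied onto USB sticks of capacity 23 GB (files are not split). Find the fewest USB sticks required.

3

Total = 20 + 8 + 6 + 5 + 5 + 4 + 4 = 52 GB.
Lower bound: ⌈52/23⌉ = 3 USB sticks.
A packing using 3 USB sticks:
  USB stick 1: 20 = 20
  USB stick 2: 8 + 6 + 5 + 4 = 23
  USB stick 3: 5 + 4 = 9
This matches the lower bound, so 3 is optimal.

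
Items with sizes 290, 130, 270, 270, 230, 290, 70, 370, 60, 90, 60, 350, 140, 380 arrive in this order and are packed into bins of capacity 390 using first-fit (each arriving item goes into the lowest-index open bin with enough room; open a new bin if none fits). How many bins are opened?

  290 → bin 1 (new)  [load 290/390]
  130 → bin 2 (new)  [load 130/390]
  270 → bin 3 (new)  [load 270/390]
  270 → bin 4 (new)  [load 270/390]
  230 → bin 2  [load 360/390]
  290 → bin 5 (new)  [load 290/390]
  70 → bin 1  [load 360/390]
  370 → bin 6 (new)  [load 370/390]
  60 → bin 3  [load 330/390]
  90 → bin 4  [load 360/390]
  60 → bin 3  [load 390/390]
  350 → bin 7 (new)  [load 350/390]
  140 → bin 8 (new)  [load 140/390]
  380 → bin 9 (new)  [load 380/390]
9 bins opened.

9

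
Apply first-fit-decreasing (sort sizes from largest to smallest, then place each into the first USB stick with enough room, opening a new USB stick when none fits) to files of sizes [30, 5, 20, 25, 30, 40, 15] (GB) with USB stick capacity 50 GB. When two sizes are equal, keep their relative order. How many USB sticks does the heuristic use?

4

Sorted descending: 40, 30, 30, 25, 20, 15, 5.
  40 → USB stick 1 (new)  [load 40/50]
  30 → USB stick 2 (new)  [load 30/50]
  30 → USB stick 3 (new)  [load 30/50]
  25 → USB stick 4 (new)  [load 25/50]
  20 → USB stick 2  [load 50/50]
  15 → USB stick 3  [load 45/50]
  5 → USB stick 1  [load 45/50]
4 USB sticks opened.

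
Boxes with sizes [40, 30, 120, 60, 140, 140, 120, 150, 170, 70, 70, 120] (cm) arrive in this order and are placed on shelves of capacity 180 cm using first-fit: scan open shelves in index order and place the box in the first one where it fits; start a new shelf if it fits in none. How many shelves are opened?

9

  40 → shelf 1 (new)  [load 40/180]
  30 → shelf 1  [load 70/180]
  120 → shelf 2 (new)  [load 120/180]
  60 → shelf 1  [load 130/180]
  140 → shelf 3 (new)  [load 140/180]
  140 → shelf 4 (new)  [load 140/180]
  120 → shelf 5 (new)  [load 120/180]
  150 → shelf 6 (new)  [load 150/180]
  170 → shelf 7 (new)  [load 170/180]
  70 → shelf 8 (new)  [load 70/180]
  70 → shelf 8  [load 140/180]
  120 → shelf 9 (new)  [load 120/180]
9 shelves opened.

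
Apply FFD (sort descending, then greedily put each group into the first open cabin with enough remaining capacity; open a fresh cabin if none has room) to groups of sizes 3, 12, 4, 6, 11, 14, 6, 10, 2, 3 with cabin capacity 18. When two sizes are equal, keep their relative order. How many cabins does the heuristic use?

Sorted descending: 14, 12, 11, 10, 6, 6, 4, 3, 3, 2.
  14 → cabin 1 (new)  [load 14/18]
  12 → cabin 2 (new)  [load 12/18]
  11 → cabin 3 (new)  [load 11/18]
  10 → cabin 4 (new)  [load 10/18]
  6 → cabin 2  [load 18/18]
  6 → cabin 3  [load 17/18]
  4 → cabin 1  [load 18/18]
  3 → cabin 4  [load 13/18]
  3 → cabin 4  [load 16/18]
  2 → cabin 4  [load 18/18]
4 cabins opened.

4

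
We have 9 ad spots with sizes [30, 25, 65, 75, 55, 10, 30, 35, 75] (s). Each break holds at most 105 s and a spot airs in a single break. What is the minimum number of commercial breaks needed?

4

Total = 75 + 75 + 65 + 55 + 35 + 30 + 30 + 25 + 10 = 400 s.
Lower bound: ⌈400/105⌉ = 4 commercial breaks.
A packing using 4 commercial breaks:
  break 1: 75 + 30 = 105
  break 2: 75 + 30 = 105
  break 3: 65 + 35 = 100
  break 4: 55 + 25 + 10 = 90
This matches the lower bound, so 4 is optimal.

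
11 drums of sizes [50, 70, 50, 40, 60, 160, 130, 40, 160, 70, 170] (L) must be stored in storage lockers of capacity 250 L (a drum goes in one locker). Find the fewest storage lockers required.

Total = 170 + 160 + 160 + 130 + 70 + 70 + 60 + 50 + 50 + 40 + 40 = 1000 L.
Lower bound: ⌈1000/250⌉ = 4 storage lockers.
A packing using 5 storage lockers:
  locker 1: 170 + 70 = 240
  locker 2: 160 + 70 = 230
  locker 3: 160 + 60 = 220
  locker 4: 130 + 50 + 50 = 230
  locker 5: 40 + 40 = 80
No arrangement into 4 storage lockers stays within capacity, so 5 is optimal.

5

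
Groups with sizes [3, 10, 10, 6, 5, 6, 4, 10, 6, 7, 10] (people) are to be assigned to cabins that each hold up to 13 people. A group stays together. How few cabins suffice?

Total = 10 + 10 + 10 + 10 + 7 + 6 + 6 + 6 + 5 + 4 + 3 = 77 people.
Lower bound: ⌈77/13⌉ = 6 cabins.
A packing using 7 cabins:
  cabin 1: 10 + 3 = 13
  cabin 2: 10 = 10
  cabin 3: 10 = 10
  cabin 4: 10 = 10
  cabin 5: 7 + 6 = 13
  cabin 6: 6 + 6 = 12
  cabin 7: 5 + 4 = 9
No arrangement into 6 cabins stays within capacity, so 7 is optimal.

7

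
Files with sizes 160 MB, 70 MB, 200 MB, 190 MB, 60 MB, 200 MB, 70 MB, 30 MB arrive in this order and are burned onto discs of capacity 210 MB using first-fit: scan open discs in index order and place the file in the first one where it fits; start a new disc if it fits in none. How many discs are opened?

  160 → disc 1 (new)  [load 160/210]
  70 → disc 2 (new)  [load 70/210]
  200 → disc 3 (new)  [load 200/210]
  190 → disc 4 (new)  [load 190/210]
  60 → disc 2  [load 130/210]
  200 → disc 5 (new)  [load 200/210]
  70 → disc 2  [load 200/210]
  30 → disc 1  [load 190/210]
5 discs opened.

5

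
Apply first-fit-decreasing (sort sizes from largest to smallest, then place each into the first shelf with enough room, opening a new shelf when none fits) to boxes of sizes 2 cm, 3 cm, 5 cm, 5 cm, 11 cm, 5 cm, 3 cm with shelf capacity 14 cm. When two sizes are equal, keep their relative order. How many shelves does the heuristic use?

3

Sorted descending: 11, 5, 5, 5, 3, 3, 2.
  11 → shelf 1 (new)  [load 11/14]
  5 → shelf 2 (new)  [load 5/14]
  5 → shelf 2  [load 10/14]
  5 → shelf 3 (new)  [load 5/14]
  3 → shelf 1  [load 14/14]
  3 → shelf 2  [load 13/14]
  2 → shelf 3  [load 7/14]
3 shelves opened.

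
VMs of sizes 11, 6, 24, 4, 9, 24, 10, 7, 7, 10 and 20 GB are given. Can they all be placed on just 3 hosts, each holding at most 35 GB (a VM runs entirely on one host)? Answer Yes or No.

No

Total = 132 GB; ⌈132/35⌉ = 4.
At least 4 hosts are required, but only 3 are allowed.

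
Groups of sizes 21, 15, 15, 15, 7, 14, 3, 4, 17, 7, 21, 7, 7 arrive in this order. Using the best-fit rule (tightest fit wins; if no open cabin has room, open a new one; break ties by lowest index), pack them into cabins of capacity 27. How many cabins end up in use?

  21 → cabin 1 (new)  [load 21/27]
  15 → cabin 2 (new)  [load 15/27]
  15 → cabin 3 (new)  [load 15/27]
  15 → cabin 4 (new)  [load 15/27]
  7 → cabin 2  [load 22/27]
  14 → cabin 5 (new)  [load 14/27]
  3 → cabin 2  [load 25/27]
  4 → cabin 1  [load 25/27]
  17 → cabin 6 (new)  [load 17/27]
  7 → cabin 6  [load 24/27]
  21 → cabin 7 (new)  [load 21/27]
  7 → cabin 3  [load 22/27]
  7 → cabin 4  [load 22/27]
7 cabins opened.

7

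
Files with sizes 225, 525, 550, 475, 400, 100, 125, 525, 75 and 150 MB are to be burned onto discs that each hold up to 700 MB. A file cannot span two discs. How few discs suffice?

5

Total = 550 + 525 + 525 + 475 + 400 + 225 + 150 + 125 + 100 + 75 = 3150 MB.
Lower bound: ⌈3150/700⌉ = 5 discs.
A packing using 5 discs:
  disc 1: 550 + 150 = 700
  disc 2: 525 + 125 = 650
  disc 3: 525 + 100 + 75 = 700
  disc 4: 475 + 225 = 700
  disc 5: 400 = 400
This matches the lower bound, so 5 is optimal.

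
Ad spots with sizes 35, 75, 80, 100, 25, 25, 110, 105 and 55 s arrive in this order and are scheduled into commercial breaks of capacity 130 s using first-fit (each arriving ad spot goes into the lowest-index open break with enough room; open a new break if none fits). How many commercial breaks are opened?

6

  35 → break 1 (new)  [load 35/130]
  75 → break 1  [load 110/130]
  80 → break 2 (new)  [load 80/130]
  100 → break 3 (new)  [load 100/130]
  25 → break 2  [load 105/130]
  25 → break 2  [load 130/130]
  110 → break 4 (new)  [load 110/130]
  105 → break 5 (new)  [load 105/130]
  55 → break 6 (new)  [load 55/130]
6 commercial breaks opened.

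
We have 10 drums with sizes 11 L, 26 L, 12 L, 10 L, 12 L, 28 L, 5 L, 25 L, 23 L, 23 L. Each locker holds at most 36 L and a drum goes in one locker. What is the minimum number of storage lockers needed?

5

Total = 28 + 26 + 25 + 23 + 23 + 12 + 12 + 11 + 10 + 5 = 175 L.
Lower bound: ⌈175/36⌉ = 5 storage lockers.
A packing using 5 storage lockers:
  locker 1: 28 + 5 = 33
  locker 2: 26 + 10 = 36
  locker 3: 25 + 11 = 36
  locker 4: 23 + 12 = 35
  locker 5: 23 + 12 = 35
This matches the lower bound, so 5 is optimal.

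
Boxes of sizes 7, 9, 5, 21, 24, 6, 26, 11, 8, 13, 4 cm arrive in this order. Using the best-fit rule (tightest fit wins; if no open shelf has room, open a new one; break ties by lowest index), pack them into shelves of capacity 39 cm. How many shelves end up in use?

  7 → shelf 1 (new)  [load 7/39]
  9 → shelf 1  [load 16/39]
  5 → shelf 1  [load 21/39]
  21 → shelf 2 (new)  [load 21/39]
  24 → shelf 3 (new)  [load 24/39]
  6 → shelf 3  [load 30/39]
  26 → shelf 4 (new)  [load 26/39]
  11 → shelf 4  [load 37/39]
  8 → shelf 3  [load 38/39]
  13 → shelf 1  [load 34/39]
  4 → shelf 1  [load 38/39]
4 shelves opened.

4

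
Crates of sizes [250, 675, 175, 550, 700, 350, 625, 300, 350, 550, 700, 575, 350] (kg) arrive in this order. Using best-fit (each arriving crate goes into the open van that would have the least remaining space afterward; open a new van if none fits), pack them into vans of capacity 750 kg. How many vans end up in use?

  250 → van 1 (new)  [load 250/750]
  675 → van 2 (new)  [load 675/750]
  175 → van 1  [load 425/750]
  550 → van 3 (new)  [load 550/750]
  700 → van 4 (new)  [load 700/750]
  350 → van 5 (new)  [load 350/750]
  625 → van 6 (new)  [load 625/750]
  300 → van 1  [load 725/750]
  350 → van 5  [load 700/750]
  550 → van 7 (new)  [load 550/750]
  700 → van 8 (new)  [load 700/750]
  575 → van 9 (new)  [load 575/750]
  350 → van 10 (new)  [load 350/750]
10 vans opened.

10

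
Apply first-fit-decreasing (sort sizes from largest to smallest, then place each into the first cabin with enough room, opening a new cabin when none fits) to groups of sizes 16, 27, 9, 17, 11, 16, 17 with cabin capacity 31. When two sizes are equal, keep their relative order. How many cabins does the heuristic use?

5

Sorted descending: 27, 17, 17, 16, 16, 11, 9.
  27 → cabin 1 (new)  [load 27/31]
  17 → cabin 2 (new)  [load 17/31]
  17 → cabin 3 (new)  [load 17/31]
  16 → cabin 4 (new)  [load 16/31]
  16 → cabin 5 (new)  [load 16/31]
  11 → cabin 2  [load 28/31]
  9 → cabin 3  [load 26/31]
5 cabins opened.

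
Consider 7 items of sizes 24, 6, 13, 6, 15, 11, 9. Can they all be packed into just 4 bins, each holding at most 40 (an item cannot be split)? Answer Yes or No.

Yes

A valid assignment using 3 bins:
  bin 1: 24 + 15 = 39
  bin 2: 13 + 11 + 9 + 6 = 39
  bin 3: 6 = 6
That uses only 3 ≤ 4, so 4 bins are enough.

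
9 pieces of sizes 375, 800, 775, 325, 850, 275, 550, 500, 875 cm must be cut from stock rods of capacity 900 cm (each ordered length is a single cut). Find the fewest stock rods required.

Total = 875 + 850 + 800 + 775 + 550 + 500 + 375 + 325 + 275 = 5325 cm.
Lower bound: ⌈5325/900⌉ = 6 stock rods.
A packing using 7 stock rods:
  stock rod 1: 875 = 875
  stock rod 2: 850 = 850
  stock rod 3: 800 = 800
  stock rod 4: 775 = 775
  stock rod 5: 550 + 325 = 875
  stock rod 6: 500 + 375 = 875
  stock rod 7: 275 = 275
No arrangement into 6 stock rods stays within capacity, so 7 is optimal.

7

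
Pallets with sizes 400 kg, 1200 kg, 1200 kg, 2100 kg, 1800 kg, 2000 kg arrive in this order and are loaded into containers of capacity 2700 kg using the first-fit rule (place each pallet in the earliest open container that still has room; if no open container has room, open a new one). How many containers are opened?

5

  400 → container 1 (new)  [load 400/2700]
  1200 → container 1  [load 1600/2700]
  1200 → container 2 (new)  [load 1200/2700]
  2100 → container 3 (new)  [load 2100/2700]
  1800 → container 4 (new)  [load 1800/2700]
  2000 → container 5 (new)  [load 2000/2700]
5 containers opened.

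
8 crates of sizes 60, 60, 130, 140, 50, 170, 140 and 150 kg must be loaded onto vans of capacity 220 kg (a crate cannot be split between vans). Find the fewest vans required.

5

Total = 170 + 150 + 140 + 140 + 130 + 60 + 60 + 50 = 900 kg.
Lower bound: ⌈900/220⌉ = 5 vans.
A packing using 5 vans:
  van 1: 170 + 50 = 220
  van 2: 150 + 60 = 210
  van 3: 140 + 60 = 200
  van 4: 140 = 140
  van 5: 130 = 130
This matches the lower bound, so 5 is optimal.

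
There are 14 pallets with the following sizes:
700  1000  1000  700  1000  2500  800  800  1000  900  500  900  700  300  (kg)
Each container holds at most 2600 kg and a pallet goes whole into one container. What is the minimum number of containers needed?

Total = 2500 + 1000 + 1000 + 1000 + 1000 + 900 + 900 + 800 + 800 + 700 + 700 + 700 + 500 + 300 = 12800 kg.
Lower bound: ⌈12800/2600⌉ = 5 containers.
A packing using 5 containers:
  container 1: 2500 = 2500
  container 2: 1000 + 1000 + 500 = 2500
  container 3: 1000 + 900 + 700 = 2600
  container 4: 1000 + 900 + 700 = 2600
  container 5: 800 + 800 + 700 + 300 = 2600
This matches the lower bound, so 5 is optimal.

5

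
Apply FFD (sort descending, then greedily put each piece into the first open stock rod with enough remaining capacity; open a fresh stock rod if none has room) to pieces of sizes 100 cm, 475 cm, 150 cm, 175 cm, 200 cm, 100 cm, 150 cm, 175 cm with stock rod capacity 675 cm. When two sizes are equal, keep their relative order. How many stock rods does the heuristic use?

3

Sorted descending: 475, 200, 175, 175, 150, 150, 100, 100.
  475 → stock rod 1 (new)  [load 475/675]
  200 → stock rod 1  [load 675/675]
  175 → stock rod 2 (new)  [load 175/675]
  175 → stock rod 2  [load 350/675]
  150 → stock rod 2  [load 500/675]
  150 → stock rod 2  [load 650/675]
  100 → stock rod 3 (new)  [load 100/675]
  100 → stock rod 3  [load 200/675]
3 stock rods opened.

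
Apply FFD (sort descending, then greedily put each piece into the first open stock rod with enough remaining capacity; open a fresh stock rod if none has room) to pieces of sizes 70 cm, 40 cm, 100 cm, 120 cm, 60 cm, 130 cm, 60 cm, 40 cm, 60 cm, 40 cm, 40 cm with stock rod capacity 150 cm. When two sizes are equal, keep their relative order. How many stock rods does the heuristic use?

Sorted descending: 130, 120, 100, 70, 60, 60, 60, 40, 40, 40, 40.
  130 → stock rod 1 (new)  [load 130/150]
  120 → stock rod 2 (new)  [load 120/150]
  100 → stock rod 3 (new)  [load 100/150]
  70 → stock rod 4 (new)  [load 70/150]
  60 → stock rod 4  [load 130/150]
  60 → stock rod 5 (new)  [load 60/150]
  60 → stock rod 5  [load 120/150]
  40 → stock rod 3  [load 140/150]
  40 → stock rod 6 (new)  [load 40/150]
  40 → stock rod 6  [load 80/150]
  40 → stock rod 6  [load 120/150]
6 stock rods opened.

6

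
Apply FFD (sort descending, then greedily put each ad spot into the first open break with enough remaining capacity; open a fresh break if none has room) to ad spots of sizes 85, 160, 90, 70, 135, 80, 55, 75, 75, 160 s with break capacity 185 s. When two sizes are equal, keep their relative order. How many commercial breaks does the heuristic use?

7

Sorted descending: 160, 160, 135, 90, 85, 80, 75, 75, 70, 55.
  160 → break 1 (new)  [load 160/185]
  160 → break 2 (new)  [load 160/185]
  135 → break 3 (new)  [load 135/185]
  90 → break 4 (new)  [load 90/185]
  85 → break 4  [load 175/185]
  80 → break 5 (new)  [load 80/185]
  75 → break 5  [load 155/185]
  75 → break 6 (new)  [load 75/185]
  70 → break 6  [load 145/185]
  55 → break 7 (new)  [load 55/185]
7 commercial breaks opened.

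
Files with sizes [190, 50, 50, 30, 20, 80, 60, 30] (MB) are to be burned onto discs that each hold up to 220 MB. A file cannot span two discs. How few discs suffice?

Total = 190 + 80 + 60 + 50 + 50 + 30 + 30 + 20 = 510 MB.
Lower bound: ⌈510/220⌉ = 3 discs.
A packing using 3 discs:
  disc 1: 190 + 30 = 220
  disc 2: 80 + 60 + 50 + 30 = 220
  disc 3: 50 + 20 = 70
This matches the lower bound, so 3 is optimal.

3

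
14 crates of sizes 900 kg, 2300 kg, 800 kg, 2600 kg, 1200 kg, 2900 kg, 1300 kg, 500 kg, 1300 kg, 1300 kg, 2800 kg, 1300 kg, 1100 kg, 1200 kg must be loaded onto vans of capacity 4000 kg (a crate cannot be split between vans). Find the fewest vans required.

Total = 2900 + 2800 + 2600 + 2300 + 1300 + 1300 + 1300 + 1300 + 1200 + 1200 + 1100 + 900 + 800 + 500 = 21500 kg.
Lower bound: ⌈21500/4000⌉ = 6 vans.
A packing using 6 vans:
  van 1: 2900 + 1100 = 4000
  van 2: 2800 + 1200 = 4000
  van 3: 2600 + 1300 = 3900
  van 4: 2300 + 1300 = 3600
  van 5: 1300 + 1300 + 1200 = 3800
  van 6: 900 + 800 + 500 = 2200
This matches the lower bound, so 6 is optimal.

6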